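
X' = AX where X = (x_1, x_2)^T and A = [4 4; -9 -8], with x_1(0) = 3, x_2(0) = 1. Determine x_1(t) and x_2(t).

Coefficient matrix A = [[4, 4], [-9, -8]].
Characteristic polynomial det(A - λI) = λ^2 + 4λ + 4 = 0.
Single eigenvalue λ = -2 with algebraic multiplicity 2.
Eigenvector v = (-2,3); generalized eigenvector w with (A-λI)w=v is (-1,1).
General solution: e^(-2t)[K_1·v + K_2·(t·v + w)].
Applying x_1(0)=3, x_2(0)=1 gives K_1=4, K_2=-11.

x_1(t) = 22te^(-2t) + 3e^(-2t), x_2(t) = -33te^(-2t) + e^(-2t)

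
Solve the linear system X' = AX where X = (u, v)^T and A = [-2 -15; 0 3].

Coefficient matrix A = [[-2, -15], [0, 3]].
Characteristic polynomial det(A - λI) = λ^2 - λ - 6 = 0.
Eigenvalues λ = -2, 3.
For λ=-2: (A-λI) row 1 is [0, -15], so an eigenvector is (1, 0).
For λ=3: (A-λI) row 1 is [-5, -15], so an eigenvector is (-3, 1).
General solution: K_1e^(-2t)(1,0) + K_2e^(3t)(-3,1).

u(t) = K_1e^(-2t) - 3K_2e^(3t), v(t) = K_2e^(3t)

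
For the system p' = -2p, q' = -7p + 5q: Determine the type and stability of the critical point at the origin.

A = [[-2,0],[-7,5]]; det(A-λI) = λ^2 - 3λ - 10.
λ = -2, 5: opposite signs.

saddle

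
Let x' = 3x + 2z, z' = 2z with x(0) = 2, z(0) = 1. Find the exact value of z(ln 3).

A = [[3,2],[0,2]]; eigenvalues λ = 3, 2.
Eigenvectors: (-1,0) for λ=3, (-2,1) for λ=2.
From the initial condition, c_1 = -4, c_2 = 1.
z(ln 3) = (-4)(3^3)(0) + (1)(3^2)(1) = 9.

9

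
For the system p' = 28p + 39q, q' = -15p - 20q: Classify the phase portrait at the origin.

unstable spiral

A = [[28,39],[-15,-20]]; det(A-λI) = λ^2 - 8λ + 25.
λ = 4 ± 3i: positive real part.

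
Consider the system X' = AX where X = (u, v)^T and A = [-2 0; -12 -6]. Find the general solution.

Coefficient matrix A = [[-2, 0], [-12, -6]].
Characteristic polynomial det(A - λI) = λ^2 + 8λ + 12 = 0.
Eigenvalues λ = -2, -6.
For λ=-2: (A-λI) row 2 is [-12, -4], so an eigenvector is (1, -3).
For λ=-6: (A-λI) row 1 is [4, 0], so an eigenvector is (0, -1).
General solution: c_1e^(-2t)(1,-3) + c_2e^(-6t)(0,-1).

u(t) = c_1e^(-2t), v(t) = -3c_1e^(-2t) - c_2e^(-6t)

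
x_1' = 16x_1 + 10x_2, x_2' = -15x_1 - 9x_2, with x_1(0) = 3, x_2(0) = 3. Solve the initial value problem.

Coefficient matrix A = [[16, 10], [-15, -9]].
Characteristic polynomial det(A - λI) = λ^2 - 7λ + 6 = 0.
Eigenvalues λ = 6, 1.
For λ=6: (A-λI) row 1 is [10, 10], so an eigenvector is (1, -1).
For λ=1: (A-λI) row 1 is [15, 10], so an eigenvector is (-2, 3).
General solution: c_1e^(6t)(1,-1) + c_2e^(t)(-2,3).
Applying x_1(0)=3, x_2(0)=3 gives c_1=15, c_2=6.

x_1(t) = 15e^(6t) - 12e^(t), x_2(t) = -15e^(6t) + 18e^(t)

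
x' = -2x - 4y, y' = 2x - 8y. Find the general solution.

x(t) = -2C_1e^(-4t) + C_2e^(-6t), y(t) = -C_1e^(-4t) + C_2e^(-6t)

Coefficient matrix A = [[-2, -4], [2, -8]].
Characteristic polynomial det(A - λI) = λ^2 + 10λ + 24 = 0.
Eigenvalues λ = -4, -6.
For λ=-4: (A-λI) row 1 is [2, -4], so an eigenvector is (-2, -1).
For λ=-6: (A-λI) row 1 is [4, -4], so an eigenvector is (1, 1).
General solution: C_1e^(-4t)(-2,-1) + C_2e^(-6t)(1,1).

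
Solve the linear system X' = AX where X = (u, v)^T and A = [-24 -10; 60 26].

u(t) = -K_1e^(6t) + K_2e^(-4t), v(t) = 3K_1e^(6t) - 2K_2e^(-4t)

Coefficient matrix A = [[-24, -10], [60, 26]].
Characteristic polynomial det(A - λI) = λ^2 - 2λ - 24 = 0.
Eigenvalues λ = 6, -4.
For λ=6: (A-λI) row 1 is [-30, -10], so an eigenvector is (-1, 3).
For λ=-4: (A-λI) row 1 is [-20, -10], so an eigenvector is (1, -2).
General solution: K_1e^(6t)(-1,3) + K_2e^(-4t)(1,-2).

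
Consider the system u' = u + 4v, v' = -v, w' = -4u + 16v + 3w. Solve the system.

Coefficient matrix A = [[1, 4, 0], [0, -1, 0], [-4, 16, 3]].
det(A - λI) = 0 gives eigenvalues λ = 1, -1, 3.
For λ=1: eigenvector (1,0,2).
For λ=-1: eigenvector (-2,1,-6).
For λ=3: eigenvector (0,0,1).
General solution: K_1e^(t)(1,0,2) + K_2e^(-t)(-2,1,-6) + K_3e^(3t)(0,0,1).

u(t) = K_1e^(t) - 2K_2e^(-t), v(t) = K_2e^(-t), w(t) = 2K_1e^(t) - 6K_2e^(-t) + K_3e^(3t)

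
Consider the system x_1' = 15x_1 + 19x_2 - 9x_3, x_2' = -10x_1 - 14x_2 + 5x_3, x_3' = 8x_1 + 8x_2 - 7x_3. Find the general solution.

x_1(t) = -K_1e^(-3t) - K_2e^(-4t) + 2K_3e^(t), x_2(t) = K_2e^(-4t) - K_3e^(t), x_3(t) = -2K_1e^(-3t) + K_3e^(t)

Coefficient matrix A = [[15, 19, -9], [-10, -14, 5], [8, 8, -7]].
det(A - λI) = 0 gives eigenvalues λ = -3, -4, 1.
For λ=-3: eigenvector (-1,0,-2).
For λ=-4: eigenvector (-1,1,0).
For λ=1: eigenvector (2,-1,1).
General solution: K_1e^(-3t)(-1,0,-2) + K_2e^(-4t)(-1,1,0) + K_3e^(t)(2,-1,1).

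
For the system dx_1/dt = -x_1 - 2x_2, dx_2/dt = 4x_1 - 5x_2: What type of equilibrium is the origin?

A = [[-1,-2],[4,-5]]; det(A-λI) = λ^2 + 6λ + 13.
λ = -3 ± 2i: negative real part.

stable spiral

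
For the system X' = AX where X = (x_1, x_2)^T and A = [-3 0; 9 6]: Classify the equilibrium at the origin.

saddle

A = [[-3,0],[9,6]]; det(A-λI) = λ^2 - 3λ - 18.
λ = -3, 6: opposite signs.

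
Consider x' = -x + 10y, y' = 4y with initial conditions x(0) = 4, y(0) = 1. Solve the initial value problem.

x(t) = 2e^(4t) + 2e^(-t), y(t) = e^(4t)

Coefficient matrix A = [[-1, 10], [0, 4]].
Characteristic polynomial det(A - λI) = λ^2 - 3λ - 4 = 0.
Eigenvalues λ = -1, 4.
For λ=-1: (A-λI) row 1 is [0, 10], so an eigenvector is (1, 0).
For λ=4: (A-λI) row 1 is [-5, 10], so an eigenvector is (2, 1).
General solution: C_1e^(-t)(1,0) + C_2e^(4t)(2,1).
Applying x(0)=4, y(0)=1 gives C_1=2, C_2=1.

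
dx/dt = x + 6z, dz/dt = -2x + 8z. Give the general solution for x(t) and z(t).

x(t) = -3C_1e^(5t) - 2C_2e^(4t), z(t) = -2C_1e^(5t) - C_2e^(4t)

Coefficient matrix A = [[1, 6], [-2, 8]].
Characteristic polynomial det(A - λI) = λ^2 - 9λ + 20 = 0.
Eigenvalues λ = 5, 4.
For λ=5: (A-λI) row 1 is [-4, 6], so an eigenvector is (-3, -2).
For λ=4: (A-λI) row 1 is [-3, 6], so an eigenvector is (-2, -1).
General solution: C_1e^(5t)(-3,-2) + C_2e^(4t)(-2,-1).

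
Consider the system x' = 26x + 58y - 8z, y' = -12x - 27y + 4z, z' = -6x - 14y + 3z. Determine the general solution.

Coefficient matrix A = [[26, 58, -8], [-12, -27, 4], [-6, -14, 3]].
det(A - λI) = 0 gives eigenvalues λ = 2, 1, -1.
For λ=2: eigenvector (9,-4,-2).
For λ=1: eigenvector (-2,1,1).
For λ=-1: eigenvector (4,-2,-1).
General solution: K_1e^(2t)(9,-4,-2) + K_2e^(t)(-2,1,1) + K_3e^(-t)(4,-2,-1).

x(t) = 9K_1e^(2t) - 2K_2e^(t) + 4K_3e^(-t), y(t) = -4K_1e^(2t) + K_2e^(t) - 2K_3e^(-t), z(t) = -2K_1e^(2t) + K_2e^(t) - K_3e^(-t)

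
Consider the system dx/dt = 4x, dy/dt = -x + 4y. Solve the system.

x(t) = -K_2e^(4t), y(t) = K_1e^(4t) + K_2te^(4t) - 2K_2e^(4t)

Coefficient matrix A = [[4, 0], [-1, 4]].
Characteristic polynomial det(A - λI) = λ^2 - 8λ + 16 = 0.
Single eigenvalue λ = 4 with algebraic multiplicity 2.
Eigenvector v = (0,1); generalized eigenvector w with (A-λI)w=v is (-1,-2).
General solution: e^(4t)[K_1·v + K_2·(t·v + w)].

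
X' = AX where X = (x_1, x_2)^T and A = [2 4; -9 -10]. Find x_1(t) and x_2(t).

Coefficient matrix A = [[2, 4], [-9, -10]].
Characteristic polynomial det(A - λI) = λ^2 + 8λ + 16 = 0.
Single eigenvalue λ = -4 with algebraic multiplicity 2.
Eigenvector v = (2,-3); generalized eigenvector w with (A-λI)w=v is (-1,2).
General solution: e^(-4t)[c_1·v + c_2·(t·v + w)].

x_1(t) = 2c_1e^(-4t) + 2c_2te^(-4t) - c_2e^(-4t), x_2(t) = -3c_1e^(-4t) - 3c_2te^(-4t) + 2c_2e^(-4t)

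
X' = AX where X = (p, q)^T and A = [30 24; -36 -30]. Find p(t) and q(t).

Coefficient matrix A = [[30, 24], [-36, -30]].
Characteristic polynomial det(A - λI) = λ^2 - 36 = 0.
Eigenvalues λ = 6, -6.
For λ=6: (A-λI) row 1 is [24, 24], so an eigenvector is (-1, 1).
For λ=-6: (A-λI) row 1 is [36, 24], so an eigenvector is (2, -3).
General solution: c_1e^(6t)(-1,1) + c_2e^(-6t)(2,-3).

p(t) = -c_1e^(6t) + 2c_2e^(-6t), q(t) = c_1e^(6t) - 3c_2e^(-6t)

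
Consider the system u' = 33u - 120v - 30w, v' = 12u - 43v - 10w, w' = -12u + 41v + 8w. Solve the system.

u(t) = 3K_1e^(3t) + 5K_2e^(-3t) + 6K_3e^(-2t), v(t) = K_1e^(3t) + 2K_2e^(-3t) + 2K_3e^(-2t), w(t) = -K_1e^(3t) - 2K_2e^(-3t) - K_3e^(-2t)

Coefficient matrix A = [[33, -120, -30], [12, -43, -10], [-12, 41, 8]].
det(A - λI) = 0 gives eigenvalues λ = 3, -3, -2.
For λ=3: eigenvector (3,1,-1).
For λ=-3: eigenvector (5,2,-2).
For λ=-2: eigenvector (6,2,-1).
General solution: K_1e^(3t)(3,1,-1) + K_2e^(-3t)(5,2,-2) + K_3e^(-2t)(6,2,-1).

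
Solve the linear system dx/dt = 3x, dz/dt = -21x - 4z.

x(t) = K_1e^(3t), z(t) = -3K_1e^(3t) - K_2e^(-4t)

Coefficient matrix A = [[3, 0], [-21, -4]].
Characteristic polynomial det(A - λI) = λ^2 + λ - 12 = 0.
Eigenvalues λ = 3, -4.
For λ=3: (A-λI) row 2 is [-21, -7], so an eigenvector is (1, -3).
For λ=-4: (A-λI) row 1 is [7, 0], so an eigenvector is (0, -1).
General solution: K_1e^(3t)(1,-3) + K_2e^(-4t)(0,-1).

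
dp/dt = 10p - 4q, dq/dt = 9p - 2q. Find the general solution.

p(t) = 2C_1e^(4t) + 2C_2te^(4t) - C_2e^(4t), q(t) = 3C_1e^(4t) + 3C_2te^(4t) - 2C_2e^(4t)

Coefficient matrix A = [[10, -4], [9, -2]].
Characteristic polynomial det(A - λI) = λ^2 - 8λ + 16 = 0.
Single eigenvalue λ = 4 with algebraic multiplicity 2.
Eigenvector v = (2,3); generalized eigenvector w with (A-λI)w=v is (-1,-2).
General solution: e^(4t)[C_1·v + C_2·(t·v + w)].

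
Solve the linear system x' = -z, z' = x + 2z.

Coefficient matrix A = [[0, -1], [1, 2]].
Characteristic polynomial det(A - λI) = λ^2 - 2λ + 1 = 0.
Single eigenvalue λ = 1 with algebraic multiplicity 2.
Eigenvector v = (1,-1); generalized eigenvector w with (A-λI)w=v is (0,-1).
General solution: e^(t)[K_1·v + K_2·(t·v + w)].

x(t) = K_1e^(t) + K_2te^(t), z(t) = -K_1e^(t) - K_2te^(t) - K_2e^(t)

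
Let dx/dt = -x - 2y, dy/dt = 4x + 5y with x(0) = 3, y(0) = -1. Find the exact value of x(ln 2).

A = [[-1,-2],[4,5]]; eigenvalues λ = 1, 3.
Eigenvectors: (1,-1) for λ=1, (-1,2) for λ=3.
From the initial condition, c_1 = 5, c_2 = 2.
x(ln 2) = (5)(2^1)(1) + (2)(2^3)(-1) = -6.

-6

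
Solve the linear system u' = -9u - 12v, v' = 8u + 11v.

u(t) = -3K_1e^(-t) + K_2e^(3t), v(t) = 2K_1e^(-t) - K_2e^(3t)

Coefficient matrix A = [[-9, -12], [8, 11]].
Characteristic polynomial det(A - λI) = λ^2 - 2λ - 3 = 0.
Eigenvalues λ = -1, 3.
For λ=-1: (A-λI) row 1 is [-8, -12], so an eigenvector is (-3, 2).
For λ=3: (A-λI) row 1 is [-12, -12], so an eigenvector is (1, -1).
General solution: K_1e^(-t)(-3,2) + K_2e^(3t)(1,-1).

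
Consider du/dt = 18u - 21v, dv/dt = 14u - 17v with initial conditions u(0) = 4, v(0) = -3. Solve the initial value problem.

u(t) = 21e^(4t) - 17e^(-3t), v(t) = 14e^(4t) - 17e^(-3t)

Coefficient matrix A = [[18, -21], [14, -17]].
Characteristic polynomial det(A - λI) = λ^2 - λ - 12 = 0.
Eigenvalues λ = 4, -3.
For λ=4: (A-λI) row 1 is [14, -21], so an eigenvector is (3, 2).
For λ=-3: (A-λI) row 1 is [21, -21], so an eigenvector is (1, 1).
General solution: C_1e^(4t)(3,2) + C_2e^(-3t)(1,1).
Applying u(0)=4, v(0)=-3 gives C_1=7, C_2=-17.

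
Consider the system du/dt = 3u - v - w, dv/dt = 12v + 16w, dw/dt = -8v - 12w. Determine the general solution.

Coefficient matrix A = [[3, -1, -1], [0, 12, 16], [0, -8, -12]].
det(A - λI) = 0 gives eigenvalues λ = 4, 3, -4.
For λ=4: eigenvector (-1,2,-1).
For λ=3: eigenvector (1,0,0).
For λ=-4: eigenvector (0,-1,1).
General solution: K_1e^(4t)(-1,2,-1) + K_2e^(3t)(1,0,0) + K_3e^(-4t)(0,-1,1).

u(t) = -K_1e^(4t) + K_2e^(3t), v(t) = 2K_1e^(4t) - K_3e^(-4t), w(t) = -K_1e^(4t) + K_3e^(-4t)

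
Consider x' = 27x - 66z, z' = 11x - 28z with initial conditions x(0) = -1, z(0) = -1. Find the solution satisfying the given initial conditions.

Coefficient matrix A = [[27, -66], [11, -28]].
Characteristic polynomial det(A - λI) = λ^2 + λ - 30 = 0.
Eigenvalues λ = -6, 5.
For λ=-6: (A-λI) row 1 is [33, -66], so an eigenvector is (-2, -1).
For λ=5: (A-λI) row 1 is [22, -66], so an eigenvector is (-3, -1).
General solution: c_1e^(-6t)(-2,-1) + c_2e^(5t)(-3,-1).
Applying x(0)=-1, z(0)=-1 gives c_1=2, c_2=-1.

x(t) = 3e^(5t) - 4e^(-6t), z(t) = e^(5t) - 2e^(-6t)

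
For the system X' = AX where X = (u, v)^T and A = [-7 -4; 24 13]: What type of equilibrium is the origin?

A = [[-7,-4],[24,13]]; det(A-λI) = λ^2 - 6λ + 5.
λ = 5, 1: both positive.

unstable node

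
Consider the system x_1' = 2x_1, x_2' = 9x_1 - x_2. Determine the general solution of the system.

x_1(t) = -K_2e^(2t), x_2(t) = -K_1e^(-t) - 3K_2e^(2t)

Coefficient matrix A = [[2, 0], [9, -1]].
Characteristic polynomial det(A - λI) = λ^2 - λ - 2 = 0.
Eigenvalues λ = -1, 2.
For λ=-1: (A-λI) row 1 is [3, 0], so an eigenvector is (0, -1).
For λ=2: (A-λI) row 2 is [9, -3], so an eigenvector is (-1, -3).
General solution: K_1e^(-t)(0,-1) + K_2e^(2t)(-1,-3).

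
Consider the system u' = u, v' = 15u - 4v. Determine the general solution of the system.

u(t) = -K_1e^(t), v(t) = -3K_1e^(t) - K_2e^(-4t)

Coefficient matrix A = [[1, 0], [15, -4]].
Characteristic polynomial det(A - λI) = λ^2 + 3λ - 4 = 0.
Eigenvalues λ = 1, -4.
For λ=1: (A-λI) row 2 is [15, -5], so an eigenvector is (-1, -3).
For λ=-4: (A-λI) row 1 is [5, 0], so an eigenvector is (0, -1).
General solution: K_1e^(t)(-1,-3) + K_2e^(-4t)(0,-1).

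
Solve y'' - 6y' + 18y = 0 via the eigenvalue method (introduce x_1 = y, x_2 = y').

Let x_1 = y, x_2 = y'. Then x_1' = x_2 and x_2' = -18x_1 + 6x_2.
A = [[0,1],[-18,6]]; det(A-λI) = λ^2 - 6λ + 18.
Eigenvalues λ = 3 ± 3i.

y(t) = c_1e^(3t)cos(3t) + c_2e^(3t)sin(3t)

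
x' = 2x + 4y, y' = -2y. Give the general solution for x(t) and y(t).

Coefficient matrix A = [[2, 4], [0, -2]].
Characteristic polynomial det(A - λI) = λ^2 - 4 = 0.
Eigenvalues λ = 2, -2.
For λ=2: (A-λI) row 1 is [0, 4], so an eigenvector is (-1, 0).
For λ=-2: (A-λI) row 1 is [4, 4], so an eigenvector is (1, -1).
General solution: c_1e^(2t)(-1,0) + c_2e^(-2t)(1,-1).

x(t) = -c_1e^(2t) + c_2e^(-2t), y(t) = -c_2e^(-2t)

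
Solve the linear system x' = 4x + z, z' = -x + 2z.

x(t) = -K_1e^(3t) - K_2te^(3t) - 2K_2e^(3t), z(t) = K_1e^(3t) + K_2te^(3t) + K_2e^(3t)

Coefficient matrix A = [[4, 1], [-1, 2]].
Characteristic polynomial det(A - λI) = λ^2 - 6λ + 9 = 0.
Single eigenvalue λ = 3 with algebraic multiplicity 2.
Eigenvector v = (-1,1); generalized eigenvector w with (A-λI)w=v is (-2,1).
General solution: e^(3t)[K_1·v + K_2·(t·v + w)].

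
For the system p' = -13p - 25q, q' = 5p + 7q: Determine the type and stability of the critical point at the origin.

A = [[-13,-25],[5,7]]; det(A-λI) = λ^2 + 6λ + 34.
λ = -3 ± 5i: negative real part.

stable spiral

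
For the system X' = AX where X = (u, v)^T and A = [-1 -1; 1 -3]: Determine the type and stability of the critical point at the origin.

A = [[-1,-1],[1,-3]]; det(A-λI) = λ^2 + 4λ + 4.
repeated λ = -2 with a single eigenvector.

stable improper node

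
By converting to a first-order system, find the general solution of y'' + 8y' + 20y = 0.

y(t) = C_1e^(-4t)cos(2t) + C_2e^(-4t)sin(2t)

Let x_1 = y, x_2 = y'. Then x_1' = x_2 and x_2' = -20x_1 - 8x_2.
A = [[0,1],[-20,-8]]; det(A-λI) = λ^2 + 8λ + 20.
Eigenvalues λ = -4 ± 2i.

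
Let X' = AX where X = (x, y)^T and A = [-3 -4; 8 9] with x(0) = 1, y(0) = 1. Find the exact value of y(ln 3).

A = [[-3,-4],[8,9]]; eigenvalues λ = 5, 1.
Eigenvectors: (-1,2) for λ=5, (1,-1) for λ=1.
From the initial condition, c_1 = 2, c_2 = 3.
y(ln 3) = (2)(3^5)(2) + (3)(3^1)(-1) = 963.

963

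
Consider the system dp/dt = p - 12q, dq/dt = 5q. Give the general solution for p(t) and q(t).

p(t) = -C_1e^(t) - 3C_2e^(5t), q(t) = C_2e^(5t)

Coefficient matrix A = [[1, -12], [0, 5]].
Characteristic polynomial det(A - λI) = λ^2 - 6λ + 5 = 0.
Eigenvalues λ = 1, 5.
For λ=1: (A-λI) row 1 is [0, -12], so an eigenvector is (-1, 0).
For λ=5: (A-λI) row 1 is [-4, -12], so an eigenvector is (-3, 1).
General solution: C_1e^(t)(-1,0) + C_2e^(5t)(-3,1).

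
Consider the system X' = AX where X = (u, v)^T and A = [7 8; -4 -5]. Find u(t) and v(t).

Coefficient matrix A = [[7, 8], [-4, -5]].
Characteristic polynomial det(A - λI) = λ^2 - 2λ - 3 = 0.
Eigenvalues λ = -1, 3.
For λ=-1: (A-λI) row 1 is [8, 8], so an eigenvector is (-1, 1).
For λ=3: (A-λI) row 1 is [4, 8], so an eigenvector is (2, -1).
General solution: K_1e^(-t)(-1,1) + K_2e^(3t)(2,-1).

u(t) = -K_1e^(-t) + 2K_2e^(3t), v(t) = K_1e^(-t) - K_2e^(3t)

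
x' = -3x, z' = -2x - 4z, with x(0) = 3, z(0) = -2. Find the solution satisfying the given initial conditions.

Coefficient matrix A = [[-3, 0], [-2, -4]].
Characteristic polynomial det(A - λI) = λ^2 + 7λ + 12 = 0.
Eigenvalues λ = -3, -4.
For λ=-3: (A-λI) row 2 is [-2, -1], so an eigenvector is (-1, 2).
For λ=-4: (A-λI) row 1 is [1, 0], so an eigenvector is (0, 1).
General solution: K_1e^(-3t)(-1,2) + K_2e^(-4t)(0,1).
Applying x(0)=3, z(0)=-2 gives K_1=-3, K_2=4.

x(t) = 3e^(-3t), z(t) = -6e^(-3t) + 4e^(-4t)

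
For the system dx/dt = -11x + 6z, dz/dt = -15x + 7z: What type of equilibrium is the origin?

A = [[-11,6],[-15,7]]; det(A-λI) = λ^2 + 4λ + 13.
λ = -2 ± 3i: negative real part.

stable spiral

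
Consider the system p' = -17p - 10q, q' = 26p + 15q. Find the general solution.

p(t) = -c_1e^(-t)sin(2t) + 2c_1e^(-t)cos(2t) + 2c_2e^(-t)sin(2t) + c_2e^(-t)cos(2t), q(t) = 2c_1e^(-t)sin(2t) - 3c_1e^(-t)cos(2t) - 3c_2e^(-t)sin(2t) - 2c_2e^(-t)cos(2t)

Coefficient matrix A = [[-17, -10], [26, 15]].
Characteristic polynomial det(A - λI) = λ^2 + 2λ + 5 = 0.
Eigenvalues λ = -1 ± 2i (complex conjugate pair).
For λ=-1+2i: an eigenvector is (2,-3) - i(-1,2) = (2 + i, -3 - 2i).
A real fundamental pair from Re and Im of e^((-1+2i)t)v: X_1 = e^(-t)(cos(2t)·(2,-3) + sin(2t)·(-1,2)), X_2 = e^(-t)(sin(2t)·(2,-3) - cos(2t)·(-1,2)).
General solution: c_1X_1 + c_2X_2.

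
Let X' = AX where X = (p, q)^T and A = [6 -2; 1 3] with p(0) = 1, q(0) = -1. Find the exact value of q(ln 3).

A = [[6,-2],[1,3]]; eigenvalues λ = 5, 4.
Eigenvectors: (2,1) for λ=5, (-1,-1) for λ=4.
From the initial condition, c_1 = 2, c_2 = 3.
q(ln 3) = (2)(3^5)(1) + (3)(3^4)(-1) = 243.

243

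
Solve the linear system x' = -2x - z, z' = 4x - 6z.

Coefficient matrix A = [[-2, -1], [4, -6]].
Characteristic polynomial det(A - λI) = λ^2 + 8λ + 16 = 0.
Single eigenvalue λ = -4 with algebraic multiplicity 2.
Eigenvector v = (-1,-2); generalized eigenvector w with (A-λI)w=v is (1,3).
General solution: e^(-4t)[K_1·v + K_2·(t·v + w)].

x(t) = -K_1e^(-4t) - K_2te^(-4t) + K_2e^(-4t), z(t) = -2K_1e^(-4t) - 2K_2te^(-4t) + 3K_2e^(-4t)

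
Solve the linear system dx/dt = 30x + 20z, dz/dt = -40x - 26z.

Coefficient matrix A = [[30, 20], [-40, -26]].
Characteristic polynomial det(A - λI) = λ^2 - 4λ + 20 = 0.
Eigenvalues λ = 2 ± 4i (complex conjugate pair).
For λ=2+4i: an eigenvector is (-1,1) - i(-2,3) = (-1 + 2i, 1 - 3i).
A real fundamental pair from Re and Im of e^((2+4i)t)v: X_1 = e^(2t)(cos(4t)·(-1,1) + sin(4t)·(-2,3)), X_2 = e^(2t)(sin(4t)·(-1,1) - cos(4t)·(-2,3)).
General solution: c_1X_1 + c_2X_2.

x(t) = -2c_1e^(2t)sin(4t) - c_1e^(2t)cos(4t) - c_2e^(2t)sin(4t) + 2c_2e^(2t)cos(4t), z(t) = 3c_1e^(2t)sin(4t) + c_1e^(2t)cos(4t) + c_2e^(2t)sin(4t) - 3c_2e^(2t)cos(4t)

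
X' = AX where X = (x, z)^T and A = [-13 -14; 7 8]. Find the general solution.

x(t) = -K_1e^(t) + 2K_2e^(-6t), z(t) = K_1e^(t) - K_2e^(-6t)

Coefficient matrix A = [[-13, -14], [7, 8]].
Characteristic polynomial det(A - λI) = λ^2 + 5λ - 6 = 0.
Eigenvalues λ = 1, -6.
For λ=1: (A-λI) row 1 is [-14, -14], so an eigenvector is (-1, 1).
For λ=-6: (A-λI) row 1 is [-7, -14], so an eigenvector is (2, -1).
General solution: K_1e^(t)(-1,1) + K_2e^(-6t)(2,-1).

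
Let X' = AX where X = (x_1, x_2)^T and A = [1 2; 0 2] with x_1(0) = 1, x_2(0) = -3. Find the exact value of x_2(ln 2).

A = [[1,2],[0,2]]; eigenvalues λ = 1, 2.
Eigenvectors: (1,0) for λ=1, (-2,-1) for λ=2.
From the initial condition, c_1 = 7, c_2 = 3.
x_2(ln 2) = (7)(2^1)(0) + (3)(2^2)(-1) = -12.

-12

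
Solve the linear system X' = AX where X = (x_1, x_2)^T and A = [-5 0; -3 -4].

Coefficient matrix A = [[-5, 0], [-3, -4]].
Characteristic polynomial det(A - λI) = λ^2 + 9λ + 20 = 0.
Eigenvalues λ = -4, -5.
For λ=-4: (A-λI) row 1 is [-1, 0], so an eigenvector is (0, 1).
For λ=-5: (A-λI) row 2 is [-3, 1], so an eigenvector is (1, 3).
General solution: C_1e^(-4t)(0,1) + C_2e^(-5t)(1,3).

x_1(t) = C_2e^(-5t), x_2(t) = C_1e^(-4t) + 3C_2e^(-5t)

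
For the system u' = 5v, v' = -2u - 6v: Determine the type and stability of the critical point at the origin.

A = [[0,5],[-2,-6]]; det(A-λI) = λ^2 + 6λ + 10.
λ = -3 ± i: negative real part.

stable spiral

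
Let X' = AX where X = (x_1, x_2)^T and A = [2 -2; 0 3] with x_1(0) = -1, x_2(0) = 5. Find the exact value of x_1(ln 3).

A = [[2,-2],[0,3]]; eigenvalues λ = 3, 2.
Eigenvectors: (2,-1) for λ=3, (-1,0) for λ=2.
From the initial condition, c_1 = -5, c_2 = -9.
x_1(ln 3) = (-5)(3^3)(2) + (-9)(3^2)(-1) = -189.

-189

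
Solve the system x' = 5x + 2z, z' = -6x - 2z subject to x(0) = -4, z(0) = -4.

x(t) = -24e^(2t) + 20e^(t), z(t) = 36e^(2t) - 40e^(t)

Coefficient matrix A = [[5, 2], [-6, -2]].
Characteristic polynomial det(A - λI) = λ^2 - 3λ + 2 = 0.
Eigenvalues λ = 1, 2.
For λ=1: (A-λI) row 1 is [4, 2], so an eigenvector is (1, -2).
For λ=2: (A-λI) row 1 is [3, 2], so an eigenvector is (-2, 3).
General solution: K_1e^(t)(1,-2) + K_2e^(2t)(-2,3).
Applying x(0)=-4, z(0)=-4 gives K_1=20, K_2=12.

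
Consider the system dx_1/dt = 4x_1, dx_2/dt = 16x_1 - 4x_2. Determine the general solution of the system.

Coefficient matrix A = [[4, 0], [16, -4]].
Characteristic polynomial det(A - λI) = λ^2 - 16 = 0.
Eigenvalues λ = -4, 4.
For λ=-4: (A-λI) row 1 is [8, 0], so an eigenvector is (0, 1).
For λ=4: (A-λI) row 2 is [16, -8], so an eigenvector is (1, 2).
General solution: K_1e^(-4t)(0,1) + K_2e^(4t)(1,2).

x_1(t) = K_2e^(4t), x_2(t) = K_1e^(-4t) + 2K_2e^(4t)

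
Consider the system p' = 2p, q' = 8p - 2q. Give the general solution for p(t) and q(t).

Coefficient matrix A = [[2, 0], [8, -2]].
Characteristic polynomial det(A - λI) = λ^2 - 4 = 0.
Eigenvalues λ = 2, -2.
For λ=2: (A-λI) row 2 is [8, -4], so an eigenvector is (1, 2).
For λ=-2: (A-λI) row 1 is [4, 0], so an eigenvector is (0, 1).
General solution: C_1e^(2t)(1,2) + C_2e^(-2t)(0,1).

p(t) = C_1e^(2t), q(t) = 2C_1e^(2t) + C_2e^(-2t)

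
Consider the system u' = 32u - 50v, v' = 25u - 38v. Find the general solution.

u(t) = -3K_1e^(-3t)sin(5t) + K_1e^(-3t)cos(5t) + K_2e^(-3t)sin(5t) + 3K_2e^(-3t)cos(5t), v(t) = -2K_1e^(-3t)sin(5t) + K_1e^(-3t)cos(5t) + K_2e^(-3t)sin(5t) + 2K_2e^(-3t)cos(5t)

Coefficient matrix A = [[32, -50], [25, -38]].
Characteristic polynomial det(A - λI) = λ^2 + 6λ + 34 = 0.
Eigenvalues λ = -3 ± 5i (complex conjugate pair).
For λ=-3+5i: an eigenvector is (1,1) - i(-3,-2) = (1 + 3i, 1 + 2i).
A real fundamental pair from Re and Im of e^((-3+5i)t)v: X_1 = e^(-3t)(cos(5t)·(1,1) + sin(5t)·(-3,-2)), X_2 = e^(-3t)(sin(5t)·(1,1) - cos(5t)·(-3,-2)).
General solution: K_1X_1 + K_2X_2.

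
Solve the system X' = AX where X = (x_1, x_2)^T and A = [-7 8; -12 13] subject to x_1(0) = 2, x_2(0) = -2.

x_1(t) = -8e^(5t) + 10e^(t), x_2(t) = -12e^(5t) + 10e^(t)

Coefficient matrix A = [[-7, 8], [-12, 13]].
Characteristic polynomial det(A - λI) = λ^2 - 6λ + 5 = 0.
Eigenvalues λ = 5, 1.
For λ=5: (A-λI) row 1 is [-12, 8], so an eigenvector is (2, 3).
For λ=1: (A-λI) row 1 is [-8, 8], so an eigenvector is (-1, -1).
General solution: C_1e^(5t)(2,3) + C_2e^(t)(-1,-1).
Applying x_1(0)=2, x_2(0)=-2 gives C_1=-4, C_2=-10.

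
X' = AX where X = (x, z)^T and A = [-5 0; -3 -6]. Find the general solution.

x(t) = -K_2e^(-5t), z(t) = -K_1e^(-6t) + 3K_2e^(-5t)

Coefficient matrix A = [[-5, 0], [-3, -6]].
Characteristic polynomial det(A - λI) = λ^2 + 11λ + 30 = 0.
Eigenvalues λ = -6, -5.
For λ=-6: (A-λI) row 1 is [1, 0], so an eigenvector is (0, -1).
For λ=-5: (A-λI) row 2 is [-3, -1], so an eigenvector is (-1, 3).
General solution: K_1e^(-6t)(0,-1) + K_2e^(-5t)(-1,3).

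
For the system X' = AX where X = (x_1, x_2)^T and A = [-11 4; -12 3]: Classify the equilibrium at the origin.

A = [[-11,4],[-12,3]]; det(A-λI) = λ^2 + 8λ + 15.
λ = -5, -3: both negative.

stable node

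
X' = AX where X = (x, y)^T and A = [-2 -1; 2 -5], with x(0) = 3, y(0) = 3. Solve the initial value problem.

x(t) = 3e^(-3t), y(t) = 3e^(-3t)

Coefficient matrix A = [[-2, -1], [2, -5]].
Characteristic polynomial det(A - λI) = λ^2 + 7λ + 12 = 0.
Eigenvalues λ = -4, -3.
For λ=-4: (A-λI) row 1 is [2, -1], so an eigenvector is (1, 2).
For λ=-3: (A-λI) row 1 is [1, -1], so an eigenvector is (1, 1).
General solution: c_1e^(-4t)(1,2) + c_2e^(-3t)(1,1).
Applying x(0)=3, y(0)=3 gives c_1=0, c_2=3.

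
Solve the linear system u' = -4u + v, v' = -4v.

u(t) = -c_1e^(-4t) - c_2te^(-4t) - 2c_2e^(-4t), v(t) = -c_2e^(-4t)

Coefficient matrix A = [[-4, 1], [0, -4]].
Characteristic polynomial det(A - λI) = λ^2 + 8λ + 16 = 0.
Single eigenvalue λ = -4 with algebraic multiplicity 2.
Eigenvector v = (-1,0); generalized eigenvector w with (A-λI)w=v is (-2,-1).
General solution: e^(-4t)[c_1·v + c_2·(t·v + w)].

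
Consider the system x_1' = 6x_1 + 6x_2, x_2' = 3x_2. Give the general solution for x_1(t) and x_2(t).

x_1(t) = C_1e^(6t) - 2C_2e^(3t), x_2(t) = C_2e^(3t)

Coefficient matrix A = [[6, 6], [0, 3]].
Characteristic polynomial det(A - λI) = λ^2 - 9λ + 18 = 0.
Eigenvalues λ = 6, 3.
For λ=6: (A-λI) row 1 is [0, 6], so an eigenvector is (1, 0).
For λ=3: (A-λI) row 1 is [3, 6], so an eigenvector is (-2, 1).
General solution: C_1e^(6t)(1,0) + C_2e^(3t)(-2,1).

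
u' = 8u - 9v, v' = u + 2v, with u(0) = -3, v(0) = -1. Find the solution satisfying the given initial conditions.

u(t) = -3e^(5t), v(t) = -e^(5t)

Coefficient matrix A = [[8, -9], [1, 2]].
Characteristic polynomial det(A - λI) = λ^2 - 10λ + 25 = 0.
Single eigenvalue λ = 5 with algebraic multiplicity 2.
Eigenvector v = (-3,-1); generalized eigenvector w with (A-λI)w=v is (2,1).
General solution: e^(5t)[c_1·v + c_2·(t·v + w)].
Applying u(0)=-3, v(0)=-1 gives c_1=1, c_2=0.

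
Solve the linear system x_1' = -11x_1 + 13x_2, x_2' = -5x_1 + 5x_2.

Coefficient matrix A = [[-11, 13], [-5, 5]].
Characteristic polynomial det(A - λI) = λ^2 + 6λ + 10 = 0.
Eigenvalues λ = -3 ± i (complex conjugate pair).
For λ=-3+i: an eigenvector is (3,2) - i(2,1) = (3 - 2i, 2 - i).
A real fundamental pair from Re and Im of e^((-3+i)t)v: X_1 = e^(-3t)(cos(t)·(3,2) + sin(t)·(2,1)), X_2 = e^(-3t)(sin(t)·(3,2) - cos(t)·(2,1)).
General solution: K_1X_1 + K_2X_2.

x_1(t) = 2K_1e^(-3t)sin(t) + 3K_1e^(-3t)cos(t) + 3K_2e^(-3t)sin(t) - 2K_2e^(-3t)cos(t), x_2(t) = K_1e^(-3t)sin(t) + 2K_1e^(-3t)cos(t) + 2K_2e^(-3t)sin(t) - K_2e^(-3t)cos(t)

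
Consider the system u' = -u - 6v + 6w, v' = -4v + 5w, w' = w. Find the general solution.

u(t) = K_1e^(-t) + 2K_2e^(-4t), v(t) = K_2e^(-4t) + K_3e^(t), w(t) = K_3e^(t)

Coefficient matrix A = [[-1, -6, 6], [0, -4, 5], [0, 0, 1]].
det(A - λI) = 0 gives eigenvalues λ = -1, -4, 1.
For λ=-1: eigenvector (1,0,0).
For λ=-4: eigenvector (2,1,0).
For λ=1: eigenvector (0,1,1).
General solution: K_1e^(-t)(1,0,0) + K_2e^(-4t)(2,1,0) + K_3e^(t)(0,1,1).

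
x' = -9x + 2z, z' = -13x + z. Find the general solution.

Coefficient matrix A = [[-9, 2], [-13, 1]].
Characteristic polynomial det(A - λI) = λ^2 + 8λ + 17 = 0.
Eigenvalues λ = -4 ± i (complex conjugate pair).
For λ=-4+i: an eigenvector is (1,3) - i(1,2) = (1 - i, 3 - 2i).
A real fundamental pair from Re and Im of e^((-4+i)t)v: X_1 = e^(-4t)(cos(t)·(1,3) + sin(t)·(1,2)), X_2 = e^(-4t)(sin(t)·(1,3) - cos(t)·(1,2)).
General solution: K_1X_1 + K_2X_2.

x(t) = K_1e^(-4t)sin(t) + K_1e^(-4t)cos(t) + K_2e^(-4t)sin(t) - K_2e^(-4t)cos(t), z(t) = 2K_1e^(-4t)sin(t) + 3K_1e^(-4t)cos(t) + 3K_2e^(-4t)sin(t) - 2K_2e^(-4t)cos(t)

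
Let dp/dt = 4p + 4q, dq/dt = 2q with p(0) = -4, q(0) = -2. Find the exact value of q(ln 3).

A = [[4,4],[0,2]]; eigenvalues λ = 4, 2.
Eigenvectors: (-1,0) for λ=4, (2,-1) for λ=2.
From the initial condition, c_1 = 8, c_2 = 2.
q(ln 3) = (8)(3^4)(0) + (2)(3^2)(-1) = -18.

-18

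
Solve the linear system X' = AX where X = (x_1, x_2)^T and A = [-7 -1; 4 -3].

Coefficient matrix A = [[-7, -1], [4, -3]].
Characteristic polynomial det(A - λI) = λ^2 + 10λ + 25 = 0.
Single eigenvalue λ = -5 with algebraic multiplicity 2.
Eigenvector v = (1,-2); generalized eigenvector w with (A-λI)w=v is (1,-3).
General solution: e^(-5t)[K_1·v + K_2·(t·v + w)].

x_1(t) = K_1e^(-5t) + K_2te^(-5t) + K_2e^(-5t), x_2(t) = -2K_1e^(-5t) - 2K_2te^(-5t) - 3K_2e^(-5t)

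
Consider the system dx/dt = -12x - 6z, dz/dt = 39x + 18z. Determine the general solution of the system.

Coefficient matrix A = [[-12, -6], [39, 18]].
Characteristic polynomial det(A - λI) = λ^2 - 6λ + 18 = 0.
Eigenvalues λ = 3 ± 3i (complex conjugate pair).
For λ=3+3i: an eigenvector is (-1,2) - i(1,-3) = (-1 - i, 2 + 3i).
A real fundamental pair from Re and Im of e^((3+3i)t)v: X_1 = e^(3t)(cos(3t)·(-1,2) + sin(3t)·(1,-3)), X_2 = e^(3t)(sin(3t)·(-1,2) - cos(3t)·(1,-3)).
General solution: C_1X_1 + C_2X_2.

x(t) = C_1e^(3t)sin(3t) - C_1e^(3t)cos(3t) - C_2e^(3t)sin(3t) - C_2e^(3t)cos(3t), z(t) = -3C_1e^(3t)sin(3t) + 2C_1e^(3t)cos(3t) + 2C_2e^(3t)sin(3t) + 3C_2e^(3t)cos(3t)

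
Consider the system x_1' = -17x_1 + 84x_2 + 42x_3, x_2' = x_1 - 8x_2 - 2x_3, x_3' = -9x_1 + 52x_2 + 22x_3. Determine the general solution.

Coefficient matrix A = [[-17, 84, 42], [1, -8, -2], [-9, 52, 22]].
det(A - λI) = 0 gives eigenvalues λ = -3, 4, -4.
For λ=-3: eigenvector (3,1,-1).
For λ=4: eigenvector (2,0,1).
For λ=-4: eigenvector (0,1,-2).
General solution: K_1e^(-3t)(3,1,-1) + K_2e^(4t)(2,0,1) + K_3e^(-4t)(0,1,-2).

x_1(t) = 3K_1e^(-3t) + 2K_2e^(4t), x_2(t) = K_1e^(-3t) + K_3e^(-4t), x_3(t) = -K_1e^(-3t) + K_2e^(4t) - 2K_3e^(-4t)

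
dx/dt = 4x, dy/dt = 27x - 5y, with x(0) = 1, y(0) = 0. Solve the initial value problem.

x(t) = e^(4t), y(t) = 3e^(4t) - 3e^(-5t)

Coefficient matrix A = [[4, 0], [27, -5]].
Characteristic polynomial det(A - λI) = λ^2 + λ - 20 = 0.
Eigenvalues λ = -5, 4.
For λ=-5: (A-λI) row 1 is [9, 0], so an eigenvector is (0, 1).
For λ=4: (A-λI) row 2 is [27, -9], so an eigenvector is (-1, -3).
General solution: K_1e^(-5t)(0,1) + K_2e^(4t)(-1,-3).
Applying x(0)=1, y(0)=0 gives K_1=-3, K_2=-1.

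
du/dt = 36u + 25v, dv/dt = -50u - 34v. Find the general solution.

Coefficient matrix A = [[36, 25], [-50, -34]].
Characteristic polynomial det(A - λI) = λ^2 - 2λ + 26 = 0.
Eigenvalues λ = 1 ± 5i (complex conjugate pair).
For λ=1+5i: an eigenvector is (1,-1) - i(2,-3) = (1 - 2i, -1 + 3i).
A real fundamental pair from Re and Im of e^((1+5i)t)v: X_1 = e^(t)(cos(5t)·(1,-1) + sin(5t)·(2,-3)), X_2 = e^(t)(sin(5t)·(1,-1) - cos(5t)·(2,-3)).
General solution: c_1X_1 + c_2X_2.

u(t) = 2c_1e^(t)sin(5t) + c_1e^(t)cos(5t) + c_2e^(t)sin(5t) - 2c_2e^(t)cos(5t), v(t) = -3c_1e^(t)sin(5t) - c_1e^(t)cos(5t) - c_2e^(t)sin(5t) + 3c_2e^(t)cos(5t)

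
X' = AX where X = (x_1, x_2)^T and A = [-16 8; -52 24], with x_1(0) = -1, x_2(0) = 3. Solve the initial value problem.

x_1(t) = 11e^(4t)sin(4t) - e^(4t)cos(4t), x_2(t) = 28e^(4t)sin(4t) + 3e^(4t)cos(4t)

Coefficient matrix A = [[-16, 8], [-52, 24]].
Characteristic polynomial det(A - λI) = λ^2 - 8λ + 32 = 0.
Eigenvalues λ = 4 ± 4i (complex conjugate pair).
For λ=4+4i: an eigenvector is (1,3) - i(1,2) = (1 - i, 3 - 2i).
A real fundamental pair from Re and Im of e^((4+4i)t)v: X_1 = e^(4t)(cos(4t)·(1,3) + sin(4t)·(1,2)), X_2 = e^(4t)(sin(4t)·(1,3) - cos(4t)·(1,2)).
General solution: K_1X_1 + K_2X_2.
Applying x_1(0)=-1, x_2(0)=3 gives K_1=5, K_2=6.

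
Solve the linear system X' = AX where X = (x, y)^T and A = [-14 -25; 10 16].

Coefficient matrix A = [[-14, -25], [10, 16]].
Characteristic polynomial det(A - λI) = λ^2 - 2λ + 26 = 0.
Eigenvalues λ = 1 ± 5i (complex conjugate pair).
For λ=1+5i: an eigenvector is (1,-1) - i(2,-1) = (1 - 2i, -1 + i).
A real fundamental pair from Re and Im of e^((1+5i)t)v: X_1 = e^(t)(cos(5t)·(1,-1) + sin(5t)·(2,-1)), X_2 = e^(t)(sin(5t)·(1,-1) - cos(5t)·(2,-1)).
General solution: c_1X_1 + c_2X_2.

x(t) = 2c_1e^(t)sin(5t) + c_1e^(t)cos(5t) + c_2e^(t)sin(5t) - 2c_2e^(t)cos(5t), y(t) = -c_1e^(t)sin(5t) - c_1e^(t)cos(5t) - c_2e^(t)sin(5t) + c_2e^(t)cos(5t)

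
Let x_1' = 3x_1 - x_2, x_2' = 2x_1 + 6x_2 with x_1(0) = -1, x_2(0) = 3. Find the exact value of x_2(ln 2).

A = [[3,-1],[2,6]]; eigenvalues λ = 4, 5.
Eigenvectors: (-1,1) for λ=4, (1,-2) for λ=5.
From the initial condition, c_1 = -1, c_2 = -2.
x_2(ln 2) = (-1)(2^4)(1) + (-2)(2^5)(-2) = 112.

112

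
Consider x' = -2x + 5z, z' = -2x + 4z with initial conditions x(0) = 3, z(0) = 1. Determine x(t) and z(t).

Coefficient matrix A = [[-2, 5], [-2, 4]].
Characteristic polynomial det(A - λI) = λ^2 - 2λ + 2 = 0.
Eigenvalues λ = 1 ± i (complex conjugate pair).
For λ=1+i: an eigenvector is (-1,-1) - i(-2,-1) = (-1 + 2i, -1 + i).
A real fundamental pair from Re and Im of e^((1+i)t)v: X_1 = e^(t)(cos(t)·(-1,-1) + sin(t)·(-2,-1)), X_2 = e^(t)(sin(t)·(-1,-1) - cos(t)·(-2,-1)).
General solution: C_1X_1 + C_2X_2.
Applying x(0)=3, z(0)=1 gives C_1=1, C_2=2.

x(t) = -4e^(t)sin(t) + 3e^(t)cos(t), z(t) = -3e^(t)sin(t) + e^(t)cos(t)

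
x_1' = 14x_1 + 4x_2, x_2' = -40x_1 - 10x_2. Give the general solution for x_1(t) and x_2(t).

Coefficient matrix A = [[14, 4], [-40, -10]].
Characteristic polynomial det(A - λI) = λ^2 - 4λ + 20 = 0.
Eigenvalues λ = 2 ± 4i (complex conjugate pair).
For λ=2+4i: an eigenvector is (0,1) - i(1,-3) = (0 - i, 1 + 3i).
A real fundamental pair from Re and Im of e^((2+4i)t)v: X_1 = e^(2t)(cos(4t)·(0,1) + sin(4t)·(1,-3)), X_2 = e^(2t)(sin(4t)·(0,1) - cos(4t)·(1,-3)).
General solution: c_1X_1 + c_2X_2.

x_1(t) = c_1e^(2t)sin(4t) - c_2e^(2t)cos(4t), x_2(t) = -3c_1e^(2t)sin(4t) + c_1e^(2t)cos(4t) + c_2e^(2t)sin(4t) + 3c_2e^(2t)cos(4t)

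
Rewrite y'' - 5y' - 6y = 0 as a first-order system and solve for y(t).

Let x_1 = y, x_2 = y'. Then x_1' = x_2 and x_2' = 6x_1 + 5x_2.
A = [[0,1],[6,5]]; det(A-λI) = λ^2 - 5λ - 6.
Eigenvalues λ = -1, 6 with eigenvectors (1,-1), (1,6).

y(t) = c_1e^(-t) + c_2e^(6t)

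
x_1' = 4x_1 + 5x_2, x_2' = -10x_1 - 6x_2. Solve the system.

Coefficient matrix A = [[4, 5], [-10, -6]].
Characteristic polynomial det(A - λI) = λ^2 + 2λ + 26 = 0.
Eigenvalues λ = -1 ± 5i (complex conjugate pair).
For λ=-1+5i: an eigenvector is (1,-1) - i(0,-1) = (1, -1 + i).
A real fundamental pair from Re and Im of e^((-1+5i)t)v: X_1 = e^(-t)(cos(5t)·(1,-1) + sin(5t)·(0,-1)), X_2 = e^(-t)(sin(5t)·(1,-1) - cos(5t)·(0,-1)).
General solution: c_1X_1 + c_2X_2.

x_1(t) = c_1e^(-t)cos(5t) + c_2e^(-t)sin(5t), x_2(t) = -c_1e^(-t)sin(5t) - c_1e^(-t)cos(5t) - c_2e^(-t)sin(5t) + c_2e^(-t)cos(5t)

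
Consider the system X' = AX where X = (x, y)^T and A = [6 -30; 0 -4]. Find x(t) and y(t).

x(t) = C_1e^(6t) - 3C_2e^(-4t), y(t) = -C_2e^(-4t)

Coefficient matrix A = [[6, -30], [0, -4]].
Characteristic polynomial det(A - λI) = λ^2 - 2λ - 24 = 0.
Eigenvalues λ = 6, -4.
For λ=6: (A-λI) row 1 is [0, -30], so an eigenvector is (1, 0).
For λ=-4: (A-λI) row 1 is [10, -30], so an eigenvector is (-3, -1).
General solution: C_1e^(6t)(1,0) + C_2e^(-4t)(-3,-1).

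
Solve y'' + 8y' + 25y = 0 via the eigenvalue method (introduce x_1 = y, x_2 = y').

y(t) = c_1e^(-4t)cos(3t) + c_2e^(-4t)sin(3t)

Let x_1 = y, x_2 = y'. Then x_1' = x_2 and x_2' = -25x_1 - 8x_2.
A = [[0,1],[-25,-8]]; det(A-λI) = λ^2 + 8λ + 25.
Eigenvalues λ = -4 ± 3i.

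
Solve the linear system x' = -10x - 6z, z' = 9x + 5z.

x(t) = K_1e^(-4t) + 2K_2e^(-t), z(t) = -K_1e^(-4t) - 3K_2e^(-t)

Coefficient matrix A = [[-10, -6], [9, 5]].
Characteristic polynomial det(A - λI) = λ^2 + 5λ + 4 = 0.
Eigenvalues λ = -4, -1.
For λ=-4: (A-λI) row 1 is [-6, -6], so an eigenvector is (1, -1).
For λ=-1: (A-λI) row 1 is [-9, -6], so an eigenvector is (2, -3).
General solution: K_1e^(-4t)(1,-1) + K_2e^(-t)(2,-3).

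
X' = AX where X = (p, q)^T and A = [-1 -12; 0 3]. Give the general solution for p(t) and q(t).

Coefficient matrix A = [[-1, -12], [0, 3]].
Characteristic polynomial det(A - λI) = λ^2 - 2λ - 3 = 0.
Eigenvalues λ = 3, -1.
For λ=3: (A-λI) row 1 is [-4, -12], so an eigenvector is (-3, 1).
For λ=-1: (A-λI) row 1 is [0, -12], so an eigenvector is (-1, 0).
General solution: C_1e^(3t)(-3,1) + C_2e^(-t)(-1,0).

p(t) = -3C_1e^(3t) - C_2e^(-t), q(t) = C_1e^(3t)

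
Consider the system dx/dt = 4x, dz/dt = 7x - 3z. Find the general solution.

x(t) = K_1e^(4t), z(t) = K_1e^(4t) - K_2e^(-3t)

Coefficient matrix A = [[4, 0], [7, -3]].
Characteristic polynomial det(A - λI) = λ^2 - λ - 12 = 0.
Eigenvalues λ = 4, -3.
For λ=4: (A-λI) row 2 is [7, -7], so an eigenvector is (1, 1).
For λ=-3: (A-λI) row 1 is [7, 0], so an eigenvector is (0, -1).
General solution: K_1e^(4t)(1,1) + K_2e^(-3t)(0,-1).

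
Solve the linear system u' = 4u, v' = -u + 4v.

u(t) = c_2e^(4t), v(t) = -c_1e^(4t) - c_2te^(4t)

Coefficient matrix A = [[4, 0], [-1, 4]].
Characteristic polynomial det(A - λI) = λ^2 - 8λ + 16 = 0.
Single eigenvalue λ = 4 with algebraic multiplicity 2.
Eigenvector v = (0,-1); generalized eigenvector w with (A-λI)w=v is (1,0).
General solution: e^(4t)[c_1·v + c_2·(t·v + w)].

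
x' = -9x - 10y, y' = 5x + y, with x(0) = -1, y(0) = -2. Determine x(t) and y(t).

x(t) = 5e^(-4t)sin(5t) - e^(-4t)cos(5t), y(t) = -3e^(-4t)sin(5t) - 2e^(-4t)cos(5t)

Coefficient matrix A = [[-9, -10], [5, 1]].
Characteristic polynomial det(A - λI) = λ^2 + 8λ + 41 = 0.
Eigenvalues λ = -4 ± 5i (complex conjugate pair).
For λ=-4+5i: an eigenvector is (1,0) - i(-1,1) = (1 + i, 0 - i).
A real fundamental pair from Re and Im of e^((-4+5i)t)v: X_1 = e^(-4t)(cos(5t)·(1,0) + sin(5t)·(-1,1)), X_2 = e^(-4t)(sin(5t)·(1,0) - cos(5t)·(-1,1)).
General solution: K_1X_1 + K_2X_2.
Applying x(0)=-1, y(0)=-2 gives K_1=-3, K_2=2.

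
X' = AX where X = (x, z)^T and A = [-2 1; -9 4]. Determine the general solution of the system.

Coefficient matrix A = [[-2, 1], [-9, 4]].
Characteristic polynomial det(A - λI) = λ^2 - 2λ + 1 = 0.
Single eigenvalue λ = 1 with algebraic multiplicity 2.
Eigenvector v = (1,3); generalized eigenvector w with (A-λI)w=v is (-1,-2).
General solution: e^(t)[K_1·v + K_2·(t·v + w)].

x(t) = K_1e^(t) + K_2te^(t) - K_2e^(t), z(t) = 3K_1e^(t) + 3K_2te^(t) - 2K_2e^(t)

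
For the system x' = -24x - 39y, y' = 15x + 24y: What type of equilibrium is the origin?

center

A = [[-24,-39],[15,24]]; det(A-λI) = λ^2 + 9.
λ = 0 ± 3i: zero real part.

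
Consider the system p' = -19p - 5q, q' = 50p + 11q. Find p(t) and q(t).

p(t) = K_1e^(-4t)sin(5t) - K_2e^(-4t)cos(5t), q(t) = -3K_1e^(-4t)sin(5t) - K_1e^(-4t)cos(5t) - K_2e^(-4t)sin(5t) + 3K_2e^(-4t)cos(5t)

Coefficient matrix A = [[-19, -5], [50, 11]].
Characteristic polynomial det(A - λI) = λ^2 + 8λ + 41 = 0.
Eigenvalues λ = -4 ± 5i (complex conjugate pair).
For λ=-4+5i: an eigenvector is (0,-1) - i(1,-3) = (0 - i, -1 + 3i).
A real fundamental pair from Re and Im of e^((-4+5i)t)v: X_1 = e^(-4t)(cos(5t)·(0,-1) + sin(5t)·(1,-3)), X_2 = e^(-4t)(sin(5t)·(0,-1) - cos(5t)·(1,-3)).
General solution: K_1X_1 + K_2X_2.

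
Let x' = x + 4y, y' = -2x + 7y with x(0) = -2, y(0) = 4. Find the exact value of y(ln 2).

272

A = [[1,4],[-2,7]]; eigenvalues λ = 5, 3.
Eigenvectors: (-1,-1) for λ=5, (2,1) for λ=3.
From the initial condition, c_1 = -10, c_2 = -6.
y(ln 2) = (-10)(2^5)(-1) + (-6)(2^3)(1) = 272.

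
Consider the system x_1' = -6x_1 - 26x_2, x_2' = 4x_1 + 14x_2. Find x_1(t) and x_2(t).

Coefficient matrix A = [[-6, -26], [4, 14]].
Characteristic polynomial det(A - λI) = λ^2 - 8λ + 20 = 0.
Eigenvalues λ = 4 ± 2i (complex conjugate pair).
For λ=4+2i: an eigenvector is (-3,1) - i(2,-1) = (-3 - 2i, 1 + i).
A real fundamental pair from Re and Im of e^((4+2i)t)v: X_1 = e^(4t)(cos(2t)·(-3,1) + sin(2t)·(2,-1)), X_2 = e^(4t)(sin(2t)·(-3,1) - cos(2t)·(2,-1)).
General solution: c_1X_1 + c_2X_2.

x_1(t) = 2c_1e^(4t)sin(2t) - 3c_1e^(4t)cos(2t) - 3c_2e^(4t)sin(2t) - 2c_2e^(4t)cos(2t), x_2(t) = -c_1e^(4t)sin(2t) + c_1e^(4t)cos(2t) + c_2e^(4t)sin(2t) + c_2e^(4t)cos(2t)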